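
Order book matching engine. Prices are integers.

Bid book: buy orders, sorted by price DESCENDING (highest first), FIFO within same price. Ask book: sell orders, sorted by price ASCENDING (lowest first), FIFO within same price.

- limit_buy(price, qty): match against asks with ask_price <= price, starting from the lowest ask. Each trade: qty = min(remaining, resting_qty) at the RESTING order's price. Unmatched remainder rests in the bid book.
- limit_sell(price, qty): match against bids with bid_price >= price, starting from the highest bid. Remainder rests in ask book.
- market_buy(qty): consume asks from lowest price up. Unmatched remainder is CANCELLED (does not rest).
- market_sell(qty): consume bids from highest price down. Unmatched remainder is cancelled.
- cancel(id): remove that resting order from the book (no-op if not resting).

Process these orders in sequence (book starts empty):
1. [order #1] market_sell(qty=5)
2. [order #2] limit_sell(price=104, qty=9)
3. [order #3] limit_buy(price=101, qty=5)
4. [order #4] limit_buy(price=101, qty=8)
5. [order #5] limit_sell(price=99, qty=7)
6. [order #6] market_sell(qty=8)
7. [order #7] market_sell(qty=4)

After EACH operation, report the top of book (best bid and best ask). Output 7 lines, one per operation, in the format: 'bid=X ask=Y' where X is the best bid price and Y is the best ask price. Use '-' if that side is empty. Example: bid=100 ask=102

Answer: bid=- ask=-
bid=- ask=104
bid=101 ask=104
bid=101 ask=104
bid=101 ask=104
bid=- ask=104
bid=- ask=104

Derivation:
After op 1 [order #1] market_sell(qty=5): fills=none; bids=[-] asks=[-]
After op 2 [order #2] limit_sell(price=104, qty=9): fills=none; bids=[-] asks=[#2:9@104]
After op 3 [order #3] limit_buy(price=101, qty=5): fills=none; bids=[#3:5@101] asks=[#2:9@104]
After op 4 [order #4] limit_buy(price=101, qty=8): fills=none; bids=[#3:5@101 #4:8@101] asks=[#2:9@104]
After op 5 [order #5] limit_sell(price=99, qty=7): fills=#3x#5:5@101 #4x#5:2@101; bids=[#4:6@101] asks=[#2:9@104]
After op 6 [order #6] market_sell(qty=8): fills=#4x#6:6@101; bids=[-] asks=[#2:9@104]
After op 7 [order #7] market_sell(qty=4): fills=none; bids=[-] asks=[#2:9@104]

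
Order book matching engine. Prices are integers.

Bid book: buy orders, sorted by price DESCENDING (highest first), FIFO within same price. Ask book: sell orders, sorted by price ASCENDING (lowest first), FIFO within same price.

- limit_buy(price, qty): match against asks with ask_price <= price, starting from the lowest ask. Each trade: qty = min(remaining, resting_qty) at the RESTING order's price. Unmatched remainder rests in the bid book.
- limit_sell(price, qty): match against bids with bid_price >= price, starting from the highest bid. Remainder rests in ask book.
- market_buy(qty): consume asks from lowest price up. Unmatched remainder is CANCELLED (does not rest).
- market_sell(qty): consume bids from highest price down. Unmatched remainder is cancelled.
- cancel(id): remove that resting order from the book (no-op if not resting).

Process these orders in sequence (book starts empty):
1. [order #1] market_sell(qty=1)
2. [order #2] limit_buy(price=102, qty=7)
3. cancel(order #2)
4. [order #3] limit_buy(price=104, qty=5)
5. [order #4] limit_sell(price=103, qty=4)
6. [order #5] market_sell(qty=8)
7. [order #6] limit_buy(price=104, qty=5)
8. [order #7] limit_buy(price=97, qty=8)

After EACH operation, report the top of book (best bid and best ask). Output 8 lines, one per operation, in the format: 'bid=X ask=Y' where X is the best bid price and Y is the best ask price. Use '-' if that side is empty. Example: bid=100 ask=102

Answer: bid=- ask=-
bid=102 ask=-
bid=- ask=-
bid=104 ask=-
bid=104 ask=-
bid=- ask=-
bid=104 ask=-
bid=104 ask=-

Derivation:
After op 1 [order #1] market_sell(qty=1): fills=none; bids=[-] asks=[-]
After op 2 [order #2] limit_buy(price=102, qty=7): fills=none; bids=[#2:7@102] asks=[-]
After op 3 cancel(order #2): fills=none; bids=[-] asks=[-]
After op 4 [order #3] limit_buy(price=104, qty=5): fills=none; bids=[#3:5@104] asks=[-]
After op 5 [order #4] limit_sell(price=103, qty=4): fills=#3x#4:4@104; bids=[#3:1@104] asks=[-]
After op 6 [order #5] market_sell(qty=8): fills=#3x#5:1@104; bids=[-] asks=[-]
After op 7 [order #6] limit_buy(price=104, qty=5): fills=none; bids=[#6:5@104] asks=[-]
After op 8 [order #7] limit_buy(price=97, qty=8): fills=none; bids=[#6:5@104 #7:8@97] asks=[-]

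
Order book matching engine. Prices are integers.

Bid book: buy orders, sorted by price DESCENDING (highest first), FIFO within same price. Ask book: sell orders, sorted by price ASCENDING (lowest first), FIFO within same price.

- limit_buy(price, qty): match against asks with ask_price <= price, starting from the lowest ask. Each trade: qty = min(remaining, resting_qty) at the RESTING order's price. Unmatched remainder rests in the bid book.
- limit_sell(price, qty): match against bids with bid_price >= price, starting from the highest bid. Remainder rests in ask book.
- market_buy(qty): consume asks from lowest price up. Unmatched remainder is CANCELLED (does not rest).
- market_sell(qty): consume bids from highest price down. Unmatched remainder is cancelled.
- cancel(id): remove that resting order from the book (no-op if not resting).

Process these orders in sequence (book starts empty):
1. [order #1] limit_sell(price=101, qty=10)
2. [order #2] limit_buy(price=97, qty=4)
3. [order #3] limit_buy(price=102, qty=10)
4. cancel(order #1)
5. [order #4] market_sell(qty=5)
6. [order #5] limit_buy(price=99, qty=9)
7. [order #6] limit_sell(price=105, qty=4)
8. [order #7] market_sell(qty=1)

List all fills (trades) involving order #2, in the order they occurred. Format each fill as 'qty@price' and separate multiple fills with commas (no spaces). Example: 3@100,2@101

Answer: 4@97

Derivation:
After op 1 [order #1] limit_sell(price=101, qty=10): fills=none; bids=[-] asks=[#1:10@101]
After op 2 [order #2] limit_buy(price=97, qty=4): fills=none; bids=[#2:4@97] asks=[#1:10@101]
After op 3 [order #3] limit_buy(price=102, qty=10): fills=#3x#1:10@101; bids=[#2:4@97] asks=[-]
After op 4 cancel(order #1): fills=none; bids=[#2:4@97] asks=[-]
After op 5 [order #4] market_sell(qty=5): fills=#2x#4:4@97; bids=[-] asks=[-]
After op 6 [order #5] limit_buy(price=99, qty=9): fills=none; bids=[#5:9@99] asks=[-]
After op 7 [order #6] limit_sell(price=105, qty=4): fills=none; bids=[#5:9@99] asks=[#6:4@105]
After op 8 [order #7] market_sell(qty=1): fills=#5x#7:1@99; bids=[#5:8@99] asks=[#6:4@105]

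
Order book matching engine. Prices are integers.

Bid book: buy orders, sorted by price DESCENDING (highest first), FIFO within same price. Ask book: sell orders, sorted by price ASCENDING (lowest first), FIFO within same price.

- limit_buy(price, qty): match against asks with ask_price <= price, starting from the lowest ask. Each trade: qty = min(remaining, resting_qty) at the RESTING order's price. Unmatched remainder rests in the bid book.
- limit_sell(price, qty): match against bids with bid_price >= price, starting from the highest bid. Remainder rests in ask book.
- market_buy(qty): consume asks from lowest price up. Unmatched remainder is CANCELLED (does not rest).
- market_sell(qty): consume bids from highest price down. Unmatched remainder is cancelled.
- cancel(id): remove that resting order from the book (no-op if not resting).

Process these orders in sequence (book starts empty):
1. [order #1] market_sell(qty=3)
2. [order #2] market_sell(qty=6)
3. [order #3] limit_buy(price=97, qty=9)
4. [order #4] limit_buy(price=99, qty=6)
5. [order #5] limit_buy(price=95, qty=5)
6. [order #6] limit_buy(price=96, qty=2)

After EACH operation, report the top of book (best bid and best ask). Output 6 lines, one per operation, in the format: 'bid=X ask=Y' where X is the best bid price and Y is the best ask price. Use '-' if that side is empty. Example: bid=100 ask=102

Answer: bid=- ask=-
bid=- ask=-
bid=97 ask=-
bid=99 ask=-
bid=99 ask=-
bid=99 ask=-

Derivation:
After op 1 [order #1] market_sell(qty=3): fills=none; bids=[-] asks=[-]
After op 2 [order #2] market_sell(qty=6): fills=none; bids=[-] asks=[-]
After op 3 [order #3] limit_buy(price=97, qty=9): fills=none; bids=[#3:9@97] asks=[-]
After op 4 [order #4] limit_buy(price=99, qty=6): fills=none; bids=[#4:6@99 #3:9@97] asks=[-]
After op 5 [order #5] limit_buy(price=95, qty=5): fills=none; bids=[#4:6@99 #3:9@97 #5:5@95] asks=[-]
After op 6 [order #6] limit_buy(price=96, qty=2): fills=none; bids=[#4:6@99 #3:9@97 #6:2@96 #5:5@95] asks=[-]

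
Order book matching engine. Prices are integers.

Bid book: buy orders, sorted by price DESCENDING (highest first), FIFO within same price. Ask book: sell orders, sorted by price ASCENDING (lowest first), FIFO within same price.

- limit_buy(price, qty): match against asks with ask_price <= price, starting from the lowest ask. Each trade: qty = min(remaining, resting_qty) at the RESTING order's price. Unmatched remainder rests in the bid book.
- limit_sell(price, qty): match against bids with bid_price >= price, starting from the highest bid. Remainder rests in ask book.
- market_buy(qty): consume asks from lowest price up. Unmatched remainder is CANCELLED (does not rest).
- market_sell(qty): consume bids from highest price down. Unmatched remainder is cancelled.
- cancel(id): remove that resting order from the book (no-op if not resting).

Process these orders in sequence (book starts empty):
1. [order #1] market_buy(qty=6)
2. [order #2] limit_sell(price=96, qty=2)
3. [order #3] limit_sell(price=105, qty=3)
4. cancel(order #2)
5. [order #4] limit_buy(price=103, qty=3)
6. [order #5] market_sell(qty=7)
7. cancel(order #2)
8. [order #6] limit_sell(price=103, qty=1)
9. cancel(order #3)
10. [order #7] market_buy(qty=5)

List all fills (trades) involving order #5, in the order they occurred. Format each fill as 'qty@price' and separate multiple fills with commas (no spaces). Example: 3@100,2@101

Answer: 3@103

Derivation:
After op 1 [order #1] market_buy(qty=6): fills=none; bids=[-] asks=[-]
After op 2 [order #2] limit_sell(price=96, qty=2): fills=none; bids=[-] asks=[#2:2@96]
After op 3 [order #3] limit_sell(price=105, qty=3): fills=none; bids=[-] asks=[#2:2@96 #3:3@105]
After op 4 cancel(order #2): fills=none; bids=[-] asks=[#3:3@105]
After op 5 [order #4] limit_buy(price=103, qty=3): fills=none; bids=[#4:3@103] asks=[#3:3@105]
After op 6 [order #5] market_sell(qty=7): fills=#4x#5:3@103; bids=[-] asks=[#3:3@105]
After op 7 cancel(order #2): fills=none; bids=[-] asks=[#3:3@105]
After op 8 [order #6] limit_sell(price=103, qty=1): fills=none; bids=[-] asks=[#6:1@103 #3:3@105]
After op 9 cancel(order #3): fills=none; bids=[-] asks=[#6:1@103]
After op 10 [order #7] market_buy(qty=5): fills=#7x#6:1@103; bids=[-] asks=[-]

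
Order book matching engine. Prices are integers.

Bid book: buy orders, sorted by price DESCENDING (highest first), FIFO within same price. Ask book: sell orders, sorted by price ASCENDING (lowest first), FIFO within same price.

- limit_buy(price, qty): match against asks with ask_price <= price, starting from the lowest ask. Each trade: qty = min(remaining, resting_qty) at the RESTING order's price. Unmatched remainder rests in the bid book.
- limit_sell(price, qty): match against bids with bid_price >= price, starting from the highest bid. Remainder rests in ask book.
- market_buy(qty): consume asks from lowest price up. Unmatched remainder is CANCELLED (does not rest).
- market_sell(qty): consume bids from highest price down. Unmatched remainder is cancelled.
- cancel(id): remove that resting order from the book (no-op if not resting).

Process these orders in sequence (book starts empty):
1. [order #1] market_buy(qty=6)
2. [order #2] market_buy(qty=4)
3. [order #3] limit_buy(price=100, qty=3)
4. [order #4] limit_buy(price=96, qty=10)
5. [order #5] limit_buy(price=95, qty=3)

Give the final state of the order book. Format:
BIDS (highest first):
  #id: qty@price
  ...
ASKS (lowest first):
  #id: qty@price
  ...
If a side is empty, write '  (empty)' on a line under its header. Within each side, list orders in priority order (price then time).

After op 1 [order #1] market_buy(qty=6): fills=none; bids=[-] asks=[-]
After op 2 [order #2] market_buy(qty=4): fills=none; bids=[-] asks=[-]
After op 3 [order #3] limit_buy(price=100, qty=3): fills=none; bids=[#3:3@100] asks=[-]
After op 4 [order #4] limit_buy(price=96, qty=10): fills=none; bids=[#3:3@100 #4:10@96] asks=[-]
After op 5 [order #5] limit_buy(price=95, qty=3): fills=none; bids=[#3:3@100 #4:10@96 #5:3@95] asks=[-]

Answer: BIDS (highest first):
  #3: 3@100
  #4: 10@96
  #5: 3@95
ASKS (lowest first):
  (empty)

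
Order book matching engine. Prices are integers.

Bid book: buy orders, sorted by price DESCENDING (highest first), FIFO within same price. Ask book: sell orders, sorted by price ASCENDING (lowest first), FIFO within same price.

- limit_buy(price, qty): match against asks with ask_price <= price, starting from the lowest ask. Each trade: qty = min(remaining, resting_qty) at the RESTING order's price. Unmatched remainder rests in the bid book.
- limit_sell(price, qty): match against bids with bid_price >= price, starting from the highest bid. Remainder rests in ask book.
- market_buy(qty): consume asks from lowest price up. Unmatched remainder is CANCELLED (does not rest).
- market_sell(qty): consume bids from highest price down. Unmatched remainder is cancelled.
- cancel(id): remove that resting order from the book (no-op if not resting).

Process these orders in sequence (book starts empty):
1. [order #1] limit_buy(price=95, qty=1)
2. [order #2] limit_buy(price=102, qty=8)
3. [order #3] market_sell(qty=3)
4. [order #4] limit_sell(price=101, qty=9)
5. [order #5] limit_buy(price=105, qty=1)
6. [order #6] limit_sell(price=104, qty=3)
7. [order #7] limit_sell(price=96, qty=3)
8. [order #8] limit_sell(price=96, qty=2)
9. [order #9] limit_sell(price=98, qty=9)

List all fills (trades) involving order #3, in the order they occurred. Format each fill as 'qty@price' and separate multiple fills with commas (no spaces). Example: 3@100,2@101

Answer: 3@102

Derivation:
After op 1 [order #1] limit_buy(price=95, qty=1): fills=none; bids=[#1:1@95] asks=[-]
After op 2 [order #2] limit_buy(price=102, qty=8): fills=none; bids=[#2:8@102 #1:1@95] asks=[-]
After op 3 [order #3] market_sell(qty=3): fills=#2x#3:3@102; bids=[#2:5@102 #1:1@95] asks=[-]
After op 4 [order #4] limit_sell(price=101, qty=9): fills=#2x#4:5@102; bids=[#1:1@95] asks=[#4:4@101]
After op 5 [order #5] limit_buy(price=105, qty=1): fills=#5x#4:1@101; bids=[#1:1@95] asks=[#4:3@101]
After op 6 [order #6] limit_sell(price=104, qty=3): fills=none; bids=[#1:1@95] asks=[#4:3@101 #6:3@104]
After op 7 [order #7] limit_sell(price=96, qty=3): fills=none; bids=[#1:1@95] asks=[#7:3@96 #4:3@101 #6:3@104]
After op 8 [order #8] limit_sell(price=96, qty=2): fills=none; bids=[#1:1@95] asks=[#7:3@96 #8:2@96 #4:3@101 #6:3@104]
After op 9 [order #9] limit_sell(price=98, qty=9): fills=none; bids=[#1:1@95] asks=[#7:3@96 #8:2@96 #9:9@98 #4:3@101 #6:3@104]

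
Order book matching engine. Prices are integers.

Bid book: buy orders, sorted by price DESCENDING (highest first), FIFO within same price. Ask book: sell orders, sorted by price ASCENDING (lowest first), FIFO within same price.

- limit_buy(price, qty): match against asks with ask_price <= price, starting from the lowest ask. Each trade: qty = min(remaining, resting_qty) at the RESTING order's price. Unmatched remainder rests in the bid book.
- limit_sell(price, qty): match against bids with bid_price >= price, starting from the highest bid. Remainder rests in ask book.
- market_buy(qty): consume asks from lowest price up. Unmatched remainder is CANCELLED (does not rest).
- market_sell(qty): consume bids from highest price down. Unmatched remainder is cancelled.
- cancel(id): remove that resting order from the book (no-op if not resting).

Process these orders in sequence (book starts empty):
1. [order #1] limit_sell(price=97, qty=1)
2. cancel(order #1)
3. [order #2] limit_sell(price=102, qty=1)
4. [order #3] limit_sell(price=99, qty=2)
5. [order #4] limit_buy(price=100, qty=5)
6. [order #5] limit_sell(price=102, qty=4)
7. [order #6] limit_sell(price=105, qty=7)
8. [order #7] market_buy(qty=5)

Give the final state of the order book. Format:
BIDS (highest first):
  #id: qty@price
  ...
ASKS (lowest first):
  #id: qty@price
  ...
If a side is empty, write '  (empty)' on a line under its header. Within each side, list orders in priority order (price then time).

After op 1 [order #1] limit_sell(price=97, qty=1): fills=none; bids=[-] asks=[#1:1@97]
After op 2 cancel(order #1): fills=none; bids=[-] asks=[-]
After op 3 [order #2] limit_sell(price=102, qty=1): fills=none; bids=[-] asks=[#2:1@102]
After op 4 [order #3] limit_sell(price=99, qty=2): fills=none; bids=[-] asks=[#3:2@99 #2:1@102]
After op 5 [order #4] limit_buy(price=100, qty=5): fills=#4x#3:2@99; bids=[#4:3@100] asks=[#2:1@102]
After op 6 [order #5] limit_sell(price=102, qty=4): fills=none; bids=[#4:3@100] asks=[#2:1@102 #5:4@102]
After op 7 [order #6] limit_sell(price=105, qty=7): fills=none; bids=[#4:3@100] asks=[#2:1@102 #5:4@102 #6:7@105]
After op 8 [order #7] market_buy(qty=5): fills=#7x#2:1@102 #7x#5:4@102; bids=[#4:3@100] asks=[#6:7@105]

Answer: BIDS (highest first):
  #4: 3@100
ASKS (lowest first):
  #6: 7@105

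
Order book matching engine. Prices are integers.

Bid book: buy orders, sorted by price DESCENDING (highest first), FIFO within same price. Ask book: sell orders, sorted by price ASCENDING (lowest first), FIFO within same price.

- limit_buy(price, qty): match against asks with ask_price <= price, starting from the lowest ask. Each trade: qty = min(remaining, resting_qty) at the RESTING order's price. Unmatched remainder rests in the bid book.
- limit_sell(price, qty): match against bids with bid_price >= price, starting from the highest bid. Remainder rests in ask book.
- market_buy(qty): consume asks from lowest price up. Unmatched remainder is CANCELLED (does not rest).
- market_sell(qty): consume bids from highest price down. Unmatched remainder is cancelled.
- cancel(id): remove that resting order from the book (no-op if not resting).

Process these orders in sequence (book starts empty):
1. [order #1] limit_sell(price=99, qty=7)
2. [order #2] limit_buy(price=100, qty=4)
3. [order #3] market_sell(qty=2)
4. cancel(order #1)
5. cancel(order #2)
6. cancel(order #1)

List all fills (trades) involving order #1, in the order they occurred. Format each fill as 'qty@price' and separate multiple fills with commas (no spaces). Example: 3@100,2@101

After op 1 [order #1] limit_sell(price=99, qty=7): fills=none; bids=[-] asks=[#1:7@99]
After op 2 [order #2] limit_buy(price=100, qty=4): fills=#2x#1:4@99; bids=[-] asks=[#1:3@99]
After op 3 [order #3] market_sell(qty=2): fills=none; bids=[-] asks=[#1:3@99]
After op 4 cancel(order #1): fills=none; bids=[-] asks=[-]
After op 5 cancel(order #2): fills=none; bids=[-] asks=[-]
After op 6 cancel(order #1): fills=none; bids=[-] asks=[-]

Answer: 4@99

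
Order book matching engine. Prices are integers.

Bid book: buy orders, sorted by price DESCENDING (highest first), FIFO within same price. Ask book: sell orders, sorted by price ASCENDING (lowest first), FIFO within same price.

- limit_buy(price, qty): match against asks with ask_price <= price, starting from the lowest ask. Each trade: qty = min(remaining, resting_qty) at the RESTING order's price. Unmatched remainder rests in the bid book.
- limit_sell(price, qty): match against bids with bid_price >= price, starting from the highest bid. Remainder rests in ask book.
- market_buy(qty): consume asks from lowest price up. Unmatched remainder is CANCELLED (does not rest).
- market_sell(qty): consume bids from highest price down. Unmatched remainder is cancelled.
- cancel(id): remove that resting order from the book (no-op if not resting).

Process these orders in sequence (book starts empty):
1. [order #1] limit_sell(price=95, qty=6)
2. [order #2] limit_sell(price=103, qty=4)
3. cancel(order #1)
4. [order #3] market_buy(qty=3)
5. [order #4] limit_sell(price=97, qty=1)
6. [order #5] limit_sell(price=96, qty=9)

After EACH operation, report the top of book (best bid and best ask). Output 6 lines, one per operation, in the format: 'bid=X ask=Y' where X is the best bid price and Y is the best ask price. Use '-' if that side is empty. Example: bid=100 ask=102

Answer: bid=- ask=95
bid=- ask=95
bid=- ask=103
bid=- ask=103
bid=- ask=97
bid=- ask=96

Derivation:
After op 1 [order #1] limit_sell(price=95, qty=6): fills=none; bids=[-] asks=[#1:6@95]
After op 2 [order #2] limit_sell(price=103, qty=4): fills=none; bids=[-] asks=[#1:6@95 #2:4@103]
After op 3 cancel(order #1): fills=none; bids=[-] asks=[#2:4@103]
After op 4 [order #3] market_buy(qty=3): fills=#3x#2:3@103; bids=[-] asks=[#2:1@103]
After op 5 [order #4] limit_sell(price=97, qty=1): fills=none; bids=[-] asks=[#4:1@97 #2:1@103]
After op 6 [order #5] limit_sell(price=96, qty=9): fills=none; bids=[-] asks=[#5:9@96 #4:1@97 #2:1@103]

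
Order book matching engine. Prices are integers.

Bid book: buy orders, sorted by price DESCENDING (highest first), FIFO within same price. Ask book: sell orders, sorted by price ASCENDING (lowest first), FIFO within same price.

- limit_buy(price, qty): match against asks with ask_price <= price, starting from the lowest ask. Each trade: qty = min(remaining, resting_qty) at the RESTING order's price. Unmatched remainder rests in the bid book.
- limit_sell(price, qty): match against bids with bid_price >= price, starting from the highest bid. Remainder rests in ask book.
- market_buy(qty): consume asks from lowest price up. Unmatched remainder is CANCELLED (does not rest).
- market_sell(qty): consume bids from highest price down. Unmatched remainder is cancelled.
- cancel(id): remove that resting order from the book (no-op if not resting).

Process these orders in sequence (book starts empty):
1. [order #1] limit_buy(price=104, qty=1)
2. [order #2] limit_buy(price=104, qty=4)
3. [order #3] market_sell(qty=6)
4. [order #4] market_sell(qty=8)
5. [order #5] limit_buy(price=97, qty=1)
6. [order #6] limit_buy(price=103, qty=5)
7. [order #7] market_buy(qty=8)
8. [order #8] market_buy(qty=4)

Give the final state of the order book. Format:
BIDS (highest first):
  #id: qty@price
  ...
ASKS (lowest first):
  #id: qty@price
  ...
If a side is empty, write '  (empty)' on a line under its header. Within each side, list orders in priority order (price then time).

Answer: BIDS (highest first):
  #6: 5@103
  #5: 1@97
ASKS (lowest first):
  (empty)

Derivation:
After op 1 [order #1] limit_buy(price=104, qty=1): fills=none; bids=[#1:1@104] asks=[-]
After op 2 [order #2] limit_buy(price=104, qty=4): fills=none; bids=[#1:1@104 #2:4@104] asks=[-]
After op 3 [order #3] market_sell(qty=6): fills=#1x#3:1@104 #2x#3:4@104; bids=[-] asks=[-]
After op 4 [order #4] market_sell(qty=8): fills=none; bids=[-] asks=[-]
After op 5 [order #5] limit_buy(price=97, qty=1): fills=none; bids=[#5:1@97] asks=[-]
After op 6 [order #6] limit_buy(price=103, qty=5): fills=none; bids=[#6:5@103 #5:1@97] asks=[-]
After op 7 [order #7] market_buy(qty=8): fills=none; bids=[#6:5@103 #5:1@97] asks=[-]
After op 8 [order #8] market_buy(qty=4): fills=none; bids=[#6:5@103 #5:1@97] asks=[-]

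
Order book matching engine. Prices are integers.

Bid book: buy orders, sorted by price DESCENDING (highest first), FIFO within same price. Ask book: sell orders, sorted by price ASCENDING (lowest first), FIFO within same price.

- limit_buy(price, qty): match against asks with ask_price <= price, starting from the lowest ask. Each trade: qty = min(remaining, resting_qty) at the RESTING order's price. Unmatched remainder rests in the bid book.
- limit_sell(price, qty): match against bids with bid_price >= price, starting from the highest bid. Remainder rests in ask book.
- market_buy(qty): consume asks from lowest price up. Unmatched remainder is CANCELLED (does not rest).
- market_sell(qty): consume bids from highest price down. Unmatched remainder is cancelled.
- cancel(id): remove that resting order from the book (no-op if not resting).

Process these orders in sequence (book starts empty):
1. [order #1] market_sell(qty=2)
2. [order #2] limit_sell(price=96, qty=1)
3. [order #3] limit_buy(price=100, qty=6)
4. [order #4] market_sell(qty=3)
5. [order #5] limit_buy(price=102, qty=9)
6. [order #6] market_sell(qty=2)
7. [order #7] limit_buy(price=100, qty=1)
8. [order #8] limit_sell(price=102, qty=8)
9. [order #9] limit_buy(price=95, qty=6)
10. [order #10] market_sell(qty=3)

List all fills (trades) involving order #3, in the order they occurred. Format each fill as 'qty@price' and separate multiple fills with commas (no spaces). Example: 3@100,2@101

Answer: 1@96,3@100,2@100

Derivation:
After op 1 [order #1] market_sell(qty=2): fills=none; bids=[-] asks=[-]
After op 2 [order #2] limit_sell(price=96, qty=1): fills=none; bids=[-] asks=[#2:1@96]
After op 3 [order #3] limit_buy(price=100, qty=6): fills=#3x#2:1@96; bids=[#3:5@100] asks=[-]
After op 4 [order #4] market_sell(qty=3): fills=#3x#4:3@100; bids=[#3:2@100] asks=[-]
After op 5 [order #5] limit_buy(price=102, qty=9): fills=none; bids=[#5:9@102 #3:2@100] asks=[-]
After op 6 [order #6] market_sell(qty=2): fills=#5x#6:2@102; bids=[#5:7@102 #3:2@100] asks=[-]
After op 7 [order #7] limit_buy(price=100, qty=1): fills=none; bids=[#5:7@102 #3:2@100 #7:1@100] asks=[-]
After op 8 [order #8] limit_sell(price=102, qty=8): fills=#5x#8:7@102; bids=[#3:2@100 #7:1@100] asks=[#8:1@102]
After op 9 [order #9] limit_buy(price=95, qty=6): fills=none; bids=[#3:2@100 #7:1@100 #9:6@95] asks=[#8:1@102]
After op 10 [order #10] market_sell(qty=3): fills=#3x#10:2@100 #7x#10:1@100; bids=[#9:6@95] asks=[#8:1@102]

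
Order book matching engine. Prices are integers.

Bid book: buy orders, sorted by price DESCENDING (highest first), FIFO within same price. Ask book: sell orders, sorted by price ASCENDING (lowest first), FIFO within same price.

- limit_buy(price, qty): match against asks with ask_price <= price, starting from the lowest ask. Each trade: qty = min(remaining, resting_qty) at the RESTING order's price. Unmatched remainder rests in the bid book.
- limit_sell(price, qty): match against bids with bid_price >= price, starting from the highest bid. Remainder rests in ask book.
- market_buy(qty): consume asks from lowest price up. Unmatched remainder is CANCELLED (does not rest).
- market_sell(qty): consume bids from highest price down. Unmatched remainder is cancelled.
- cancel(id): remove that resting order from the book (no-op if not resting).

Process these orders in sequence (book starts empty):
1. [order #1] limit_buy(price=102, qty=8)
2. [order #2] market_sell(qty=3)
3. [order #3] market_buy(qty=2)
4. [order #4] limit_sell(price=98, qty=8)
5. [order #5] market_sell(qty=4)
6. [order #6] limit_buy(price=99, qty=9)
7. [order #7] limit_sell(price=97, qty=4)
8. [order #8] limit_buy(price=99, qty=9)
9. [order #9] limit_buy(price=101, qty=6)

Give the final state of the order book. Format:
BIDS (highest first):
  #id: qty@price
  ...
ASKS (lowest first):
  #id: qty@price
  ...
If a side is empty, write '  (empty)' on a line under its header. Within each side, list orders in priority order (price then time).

After op 1 [order #1] limit_buy(price=102, qty=8): fills=none; bids=[#1:8@102] asks=[-]
After op 2 [order #2] market_sell(qty=3): fills=#1x#2:3@102; bids=[#1:5@102] asks=[-]
After op 3 [order #3] market_buy(qty=2): fills=none; bids=[#1:5@102] asks=[-]
After op 4 [order #4] limit_sell(price=98, qty=8): fills=#1x#4:5@102; bids=[-] asks=[#4:3@98]
After op 5 [order #5] market_sell(qty=4): fills=none; bids=[-] asks=[#4:3@98]
After op 6 [order #6] limit_buy(price=99, qty=9): fills=#6x#4:3@98; bids=[#6:6@99] asks=[-]
After op 7 [order #7] limit_sell(price=97, qty=4): fills=#6x#7:4@99; bids=[#6:2@99] asks=[-]
After op 8 [order #8] limit_buy(price=99, qty=9): fills=none; bids=[#6:2@99 #8:9@99] asks=[-]
After op 9 [order #9] limit_buy(price=101, qty=6): fills=none; bids=[#9:6@101 #6:2@99 #8:9@99] asks=[-]

Answer: BIDS (highest first):
  #9: 6@101
  #6: 2@99
  #8: 9@99
ASKS (lowest first):
  (empty)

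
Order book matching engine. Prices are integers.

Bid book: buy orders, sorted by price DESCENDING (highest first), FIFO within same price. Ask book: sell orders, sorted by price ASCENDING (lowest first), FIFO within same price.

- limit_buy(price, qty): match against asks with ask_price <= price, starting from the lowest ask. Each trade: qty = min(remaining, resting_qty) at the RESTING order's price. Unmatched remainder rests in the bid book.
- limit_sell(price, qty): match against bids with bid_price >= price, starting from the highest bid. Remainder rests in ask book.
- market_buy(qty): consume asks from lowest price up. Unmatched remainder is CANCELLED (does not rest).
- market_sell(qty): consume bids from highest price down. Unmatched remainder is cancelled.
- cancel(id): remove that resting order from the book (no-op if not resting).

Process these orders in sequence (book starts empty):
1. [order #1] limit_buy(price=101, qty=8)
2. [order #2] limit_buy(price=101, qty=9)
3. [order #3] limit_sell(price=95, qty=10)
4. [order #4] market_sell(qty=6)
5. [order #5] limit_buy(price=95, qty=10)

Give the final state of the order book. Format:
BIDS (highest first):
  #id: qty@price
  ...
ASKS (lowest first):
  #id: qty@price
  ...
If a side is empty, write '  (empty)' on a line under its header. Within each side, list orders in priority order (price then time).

After op 1 [order #1] limit_buy(price=101, qty=8): fills=none; bids=[#1:8@101] asks=[-]
After op 2 [order #2] limit_buy(price=101, qty=9): fills=none; bids=[#1:8@101 #2:9@101] asks=[-]
After op 3 [order #3] limit_sell(price=95, qty=10): fills=#1x#3:8@101 #2x#3:2@101; bids=[#2:7@101] asks=[-]
After op 4 [order #4] market_sell(qty=6): fills=#2x#4:6@101; bids=[#2:1@101] asks=[-]
After op 5 [order #5] limit_buy(price=95, qty=10): fills=none; bids=[#2:1@101 #5:10@95] asks=[-]

Answer: BIDS (highest first):
  #2: 1@101
  #5: 10@95
ASKS (lowest first):
  (empty)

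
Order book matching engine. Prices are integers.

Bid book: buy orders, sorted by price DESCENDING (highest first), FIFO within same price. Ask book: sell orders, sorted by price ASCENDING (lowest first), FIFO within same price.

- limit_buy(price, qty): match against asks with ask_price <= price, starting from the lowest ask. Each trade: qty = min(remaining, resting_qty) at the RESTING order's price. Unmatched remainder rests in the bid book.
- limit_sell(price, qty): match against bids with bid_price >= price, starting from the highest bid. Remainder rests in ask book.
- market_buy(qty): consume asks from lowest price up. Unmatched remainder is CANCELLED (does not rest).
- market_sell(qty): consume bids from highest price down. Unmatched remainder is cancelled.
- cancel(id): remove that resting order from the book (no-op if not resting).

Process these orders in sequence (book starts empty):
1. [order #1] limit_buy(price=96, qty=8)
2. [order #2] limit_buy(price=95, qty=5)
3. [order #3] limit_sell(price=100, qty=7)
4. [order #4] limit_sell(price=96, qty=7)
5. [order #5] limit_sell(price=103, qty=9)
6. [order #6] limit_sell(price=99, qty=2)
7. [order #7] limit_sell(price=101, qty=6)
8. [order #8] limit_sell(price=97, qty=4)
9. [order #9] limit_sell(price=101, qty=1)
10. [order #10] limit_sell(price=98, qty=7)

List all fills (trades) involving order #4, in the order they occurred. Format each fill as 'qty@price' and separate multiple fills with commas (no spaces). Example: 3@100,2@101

Answer: 7@96

Derivation:
After op 1 [order #1] limit_buy(price=96, qty=8): fills=none; bids=[#1:8@96] asks=[-]
After op 2 [order #2] limit_buy(price=95, qty=5): fills=none; bids=[#1:8@96 #2:5@95] asks=[-]
After op 3 [order #3] limit_sell(price=100, qty=7): fills=none; bids=[#1:8@96 #2:5@95] asks=[#3:7@100]
After op 4 [order #4] limit_sell(price=96, qty=7): fills=#1x#4:7@96; bids=[#1:1@96 #2:5@95] asks=[#3:7@100]
After op 5 [order #5] limit_sell(price=103, qty=9): fills=none; bids=[#1:1@96 #2:5@95] asks=[#3:7@100 #5:9@103]
After op 6 [order #6] limit_sell(price=99, qty=2): fills=none; bids=[#1:1@96 #2:5@95] asks=[#6:2@99 #3:7@100 #5:9@103]
After op 7 [order #7] limit_sell(price=101, qty=6): fills=none; bids=[#1:1@96 #2:5@95] asks=[#6:2@99 #3:7@100 #7:6@101 #5:9@103]
After op 8 [order #8] limit_sell(price=97, qty=4): fills=none; bids=[#1:1@96 #2:5@95] asks=[#8:4@97 #6:2@99 #3:7@100 #7:6@101 #5:9@103]
After op 9 [order #9] limit_sell(price=101, qty=1): fills=none; bids=[#1:1@96 #2:5@95] asks=[#8:4@97 #6:2@99 #3:7@100 #7:6@101 #9:1@101 #5:9@103]
After op 10 [order #10] limit_sell(price=98, qty=7): fills=none; bids=[#1:1@96 #2:5@95] asks=[#8:4@97 #10:7@98 #6:2@99 #3:7@100 #7:6@101 #9:1@101 #5:9@103]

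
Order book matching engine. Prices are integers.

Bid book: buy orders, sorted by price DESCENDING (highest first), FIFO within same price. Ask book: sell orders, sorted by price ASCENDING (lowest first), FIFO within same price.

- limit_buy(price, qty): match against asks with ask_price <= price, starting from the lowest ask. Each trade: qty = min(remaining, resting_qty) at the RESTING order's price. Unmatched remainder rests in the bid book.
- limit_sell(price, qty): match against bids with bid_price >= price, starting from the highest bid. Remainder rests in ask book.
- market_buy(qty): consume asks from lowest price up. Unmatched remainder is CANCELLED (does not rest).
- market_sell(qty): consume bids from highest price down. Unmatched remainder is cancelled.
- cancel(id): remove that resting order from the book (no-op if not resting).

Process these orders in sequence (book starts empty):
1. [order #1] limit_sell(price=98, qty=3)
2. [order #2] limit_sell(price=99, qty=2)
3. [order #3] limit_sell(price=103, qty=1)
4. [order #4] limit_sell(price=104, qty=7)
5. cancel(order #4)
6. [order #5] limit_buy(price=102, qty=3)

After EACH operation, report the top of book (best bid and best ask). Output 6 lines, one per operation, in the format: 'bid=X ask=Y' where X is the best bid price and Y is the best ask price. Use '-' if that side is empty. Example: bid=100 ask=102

Answer: bid=- ask=98
bid=- ask=98
bid=- ask=98
bid=- ask=98
bid=- ask=98
bid=- ask=99

Derivation:
After op 1 [order #1] limit_sell(price=98, qty=3): fills=none; bids=[-] asks=[#1:3@98]
After op 2 [order #2] limit_sell(price=99, qty=2): fills=none; bids=[-] asks=[#1:3@98 #2:2@99]
After op 3 [order #3] limit_sell(price=103, qty=1): fills=none; bids=[-] asks=[#1:3@98 #2:2@99 #3:1@103]
After op 4 [order #4] limit_sell(price=104, qty=7): fills=none; bids=[-] asks=[#1:3@98 #2:2@99 #3:1@103 #4:7@104]
After op 5 cancel(order #4): fills=none; bids=[-] asks=[#1:3@98 #2:2@99 #3:1@103]
After op 6 [order #5] limit_buy(price=102, qty=3): fills=#5x#1:3@98; bids=[-] asks=[#2:2@99 #3:1@103]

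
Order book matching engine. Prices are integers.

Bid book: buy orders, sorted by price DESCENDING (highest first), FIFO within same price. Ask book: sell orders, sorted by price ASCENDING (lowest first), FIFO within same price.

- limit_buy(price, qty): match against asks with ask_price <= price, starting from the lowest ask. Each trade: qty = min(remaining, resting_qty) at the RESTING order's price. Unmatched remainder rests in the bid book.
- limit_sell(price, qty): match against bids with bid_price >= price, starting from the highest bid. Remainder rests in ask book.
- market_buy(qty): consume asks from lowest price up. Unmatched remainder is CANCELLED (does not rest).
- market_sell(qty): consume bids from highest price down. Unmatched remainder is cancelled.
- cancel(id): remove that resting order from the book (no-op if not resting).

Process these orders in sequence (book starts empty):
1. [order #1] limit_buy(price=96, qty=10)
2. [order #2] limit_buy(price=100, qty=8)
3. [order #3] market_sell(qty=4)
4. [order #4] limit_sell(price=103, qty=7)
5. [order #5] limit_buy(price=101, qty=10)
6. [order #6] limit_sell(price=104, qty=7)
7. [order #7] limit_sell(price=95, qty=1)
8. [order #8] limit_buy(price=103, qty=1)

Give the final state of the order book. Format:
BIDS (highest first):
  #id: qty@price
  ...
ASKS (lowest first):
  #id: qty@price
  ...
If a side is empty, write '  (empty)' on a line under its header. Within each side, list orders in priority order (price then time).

Answer: BIDS (highest first):
  #5: 9@101
  #2: 4@100
  #1: 10@96
ASKS (lowest first):
  #4: 6@103
  #6: 7@104

Derivation:
After op 1 [order #1] limit_buy(price=96, qty=10): fills=none; bids=[#1:10@96] asks=[-]
After op 2 [order #2] limit_buy(price=100, qty=8): fills=none; bids=[#2:8@100 #1:10@96] asks=[-]
After op 3 [order #3] market_sell(qty=4): fills=#2x#3:4@100; bids=[#2:4@100 #1:10@96] asks=[-]
After op 4 [order #4] limit_sell(price=103, qty=7): fills=none; bids=[#2:4@100 #1:10@96] asks=[#4:7@103]
After op 5 [order #5] limit_buy(price=101, qty=10): fills=none; bids=[#5:10@101 #2:4@100 #1:10@96] asks=[#4:7@103]
After op 6 [order #6] limit_sell(price=104, qty=7): fills=none; bids=[#5:10@101 #2:4@100 #1:10@96] asks=[#4:7@103 #6:7@104]
After op 7 [order #7] limit_sell(price=95, qty=1): fills=#5x#7:1@101; bids=[#5:9@101 #2:4@100 #1:10@96] asks=[#4:7@103 #6:7@104]
After op 8 [order #8] limit_buy(price=103, qty=1): fills=#8x#4:1@103; bids=[#5:9@101 #2:4@100 #1:10@96] asks=[#4:6@103 #6:7@104]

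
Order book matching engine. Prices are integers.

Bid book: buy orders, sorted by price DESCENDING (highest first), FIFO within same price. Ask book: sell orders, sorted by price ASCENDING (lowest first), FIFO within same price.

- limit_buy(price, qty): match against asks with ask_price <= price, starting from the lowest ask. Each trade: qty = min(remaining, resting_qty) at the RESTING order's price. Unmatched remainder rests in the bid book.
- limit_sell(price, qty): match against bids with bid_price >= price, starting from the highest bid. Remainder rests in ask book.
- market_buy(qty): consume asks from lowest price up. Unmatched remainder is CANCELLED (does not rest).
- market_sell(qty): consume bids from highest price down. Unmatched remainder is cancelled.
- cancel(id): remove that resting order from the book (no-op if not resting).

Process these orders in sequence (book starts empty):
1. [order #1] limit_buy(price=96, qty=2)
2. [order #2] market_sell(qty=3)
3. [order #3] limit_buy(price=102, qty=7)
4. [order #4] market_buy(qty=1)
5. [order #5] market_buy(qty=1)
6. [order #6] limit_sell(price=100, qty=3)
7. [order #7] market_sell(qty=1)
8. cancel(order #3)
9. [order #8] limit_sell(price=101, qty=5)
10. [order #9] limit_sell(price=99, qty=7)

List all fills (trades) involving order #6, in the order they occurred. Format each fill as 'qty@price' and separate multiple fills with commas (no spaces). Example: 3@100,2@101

After op 1 [order #1] limit_buy(price=96, qty=2): fills=none; bids=[#1:2@96] asks=[-]
After op 2 [order #2] market_sell(qty=3): fills=#1x#2:2@96; bids=[-] asks=[-]
After op 3 [order #3] limit_buy(price=102, qty=7): fills=none; bids=[#3:7@102] asks=[-]
After op 4 [order #4] market_buy(qty=1): fills=none; bids=[#3:7@102] asks=[-]
After op 5 [order #5] market_buy(qty=1): fills=none; bids=[#3:7@102] asks=[-]
After op 6 [order #6] limit_sell(price=100, qty=3): fills=#3x#6:3@102; bids=[#3:4@102] asks=[-]
After op 7 [order #7] market_sell(qty=1): fills=#3x#7:1@102; bids=[#3:3@102] asks=[-]
After op 8 cancel(order #3): fills=none; bids=[-] asks=[-]
After op 9 [order #8] limit_sell(price=101, qty=5): fills=none; bids=[-] asks=[#8:5@101]
After op 10 [order #9] limit_sell(price=99, qty=7): fills=none; bids=[-] asks=[#9:7@99 #8:5@101]

Answer: 3@102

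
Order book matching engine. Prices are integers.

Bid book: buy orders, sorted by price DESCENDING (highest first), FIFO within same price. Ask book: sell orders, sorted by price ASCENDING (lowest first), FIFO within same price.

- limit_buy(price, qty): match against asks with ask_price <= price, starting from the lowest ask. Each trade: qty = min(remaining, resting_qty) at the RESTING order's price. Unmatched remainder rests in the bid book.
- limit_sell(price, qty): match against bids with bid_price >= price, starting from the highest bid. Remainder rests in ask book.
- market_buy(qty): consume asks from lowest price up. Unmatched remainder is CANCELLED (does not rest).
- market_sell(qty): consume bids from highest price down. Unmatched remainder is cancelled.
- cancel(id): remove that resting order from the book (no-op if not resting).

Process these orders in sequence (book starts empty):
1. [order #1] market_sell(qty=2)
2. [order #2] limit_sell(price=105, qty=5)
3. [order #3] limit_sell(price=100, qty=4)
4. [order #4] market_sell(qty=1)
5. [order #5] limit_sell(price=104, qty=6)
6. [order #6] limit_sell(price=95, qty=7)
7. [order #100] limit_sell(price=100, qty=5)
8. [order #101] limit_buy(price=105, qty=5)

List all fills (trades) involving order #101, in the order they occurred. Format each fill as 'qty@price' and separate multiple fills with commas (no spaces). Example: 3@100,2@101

After op 1 [order #1] market_sell(qty=2): fills=none; bids=[-] asks=[-]
After op 2 [order #2] limit_sell(price=105, qty=5): fills=none; bids=[-] asks=[#2:5@105]
After op 3 [order #3] limit_sell(price=100, qty=4): fills=none; bids=[-] asks=[#3:4@100 #2:5@105]
After op 4 [order #4] market_sell(qty=1): fills=none; bids=[-] asks=[#3:4@100 #2:5@105]
After op 5 [order #5] limit_sell(price=104, qty=6): fills=none; bids=[-] asks=[#3:4@100 #5:6@104 #2:5@105]
After op 6 [order #6] limit_sell(price=95, qty=7): fills=none; bids=[-] asks=[#6:7@95 #3:4@100 #5:6@104 #2:5@105]
After op 7 [order #100] limit_sell(price=100, qty=5): fills=none; bids=[-] asks=[#6:7@95 #3:4@100 #100:5@100 #5:6@104 #2:5@105]
After op 8 [order #101] limit_buy(price=105, qty=5): fills=#101x#6:5@95; bids=[-] asks=[#6:2@95 #3:4@100 #100:5@100 #5:6@104 #2:5@105]

Answer: 5@95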